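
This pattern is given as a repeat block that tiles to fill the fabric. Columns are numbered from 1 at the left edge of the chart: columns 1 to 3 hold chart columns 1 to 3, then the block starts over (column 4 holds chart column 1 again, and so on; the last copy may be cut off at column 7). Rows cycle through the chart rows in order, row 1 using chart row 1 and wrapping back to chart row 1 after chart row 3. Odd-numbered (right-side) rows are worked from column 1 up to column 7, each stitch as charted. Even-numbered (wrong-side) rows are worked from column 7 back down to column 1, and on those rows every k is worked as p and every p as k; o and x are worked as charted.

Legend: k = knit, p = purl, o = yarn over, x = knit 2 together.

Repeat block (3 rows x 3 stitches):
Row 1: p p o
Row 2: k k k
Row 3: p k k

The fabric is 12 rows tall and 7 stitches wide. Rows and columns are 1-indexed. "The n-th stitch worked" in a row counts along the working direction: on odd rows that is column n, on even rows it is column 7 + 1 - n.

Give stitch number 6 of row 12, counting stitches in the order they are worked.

Row 12: (12-1) mod 3 = 2, so use chart row 3. Even row -> WS.
Chart row 3 tiled across columns 1-7: p k k p k k p
WS: work from column 7 back to column 1 (reverse the tiled row), swapping k<->p (o and x unchanged).
Row 12 as worked: k p p k p p k
The 6th stitch worked is p.

Result:
p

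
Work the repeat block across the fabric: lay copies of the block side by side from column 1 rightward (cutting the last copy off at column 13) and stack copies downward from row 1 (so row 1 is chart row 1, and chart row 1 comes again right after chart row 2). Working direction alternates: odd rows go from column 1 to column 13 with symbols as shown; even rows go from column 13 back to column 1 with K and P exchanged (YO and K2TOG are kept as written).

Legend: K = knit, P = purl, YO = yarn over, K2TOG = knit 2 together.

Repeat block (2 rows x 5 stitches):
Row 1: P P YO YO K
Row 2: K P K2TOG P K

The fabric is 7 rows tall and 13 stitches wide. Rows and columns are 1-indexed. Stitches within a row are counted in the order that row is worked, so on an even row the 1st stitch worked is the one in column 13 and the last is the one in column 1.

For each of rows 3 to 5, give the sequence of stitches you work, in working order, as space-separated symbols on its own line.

== ROWS AS WORKED ==
P P YO YO K P P YO YO K P P YO
K2TOG K P P K K2TOG K P P K K2TOG K P
P P YO YO K P P YO YO K P P YO

Derivation:
Row 3: chart row 1, RS - tile across columns 1-13 and work as-is.
Row 4: chart row 2, WS - tiled (columns 1-13): K P K2TOG P K K P K2TOG P K K P K2TOG; work from column 13 back to 1 with K<->P swapped.
Row 5: chart row 1, RS - tile across columns 1-13 and work as-is.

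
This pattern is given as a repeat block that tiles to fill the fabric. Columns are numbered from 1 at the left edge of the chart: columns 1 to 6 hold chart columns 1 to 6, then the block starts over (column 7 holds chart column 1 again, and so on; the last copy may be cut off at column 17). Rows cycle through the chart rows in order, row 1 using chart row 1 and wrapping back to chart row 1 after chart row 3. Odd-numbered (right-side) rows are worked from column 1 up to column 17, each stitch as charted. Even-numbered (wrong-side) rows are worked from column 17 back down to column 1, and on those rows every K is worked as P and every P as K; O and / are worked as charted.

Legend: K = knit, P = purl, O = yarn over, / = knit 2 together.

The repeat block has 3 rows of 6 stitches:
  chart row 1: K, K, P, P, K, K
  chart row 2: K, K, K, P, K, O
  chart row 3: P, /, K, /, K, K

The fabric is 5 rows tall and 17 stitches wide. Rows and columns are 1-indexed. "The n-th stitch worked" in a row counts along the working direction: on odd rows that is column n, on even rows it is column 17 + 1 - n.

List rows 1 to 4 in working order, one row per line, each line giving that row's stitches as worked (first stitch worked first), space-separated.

Row 1: chart row 1, RS - tile across columns 1-17 and work as-is.
Row 2: chart row 2, WS - tiled (columns 1-17): K K K P K O K K K P K O K K K P K; work from column 17 back to 1 with K<->P swapped.
Row 3: chart row 3, RS - tile across columns 1-17 and work as-is.
Row 4: chart row 1, WS - tiled (columns 1-17): K K P P K K K K P P K K K K P P K; work from column 17 back to 1 with K<->P swapped.

== ROWS AS WORKED ==
K K P P K K K K P P K K K K P P K
P K P P P O P K P P P O P K P P P
P / K / K K P / K / K K P / K / K
P K K P P P P K K P P P P K K P P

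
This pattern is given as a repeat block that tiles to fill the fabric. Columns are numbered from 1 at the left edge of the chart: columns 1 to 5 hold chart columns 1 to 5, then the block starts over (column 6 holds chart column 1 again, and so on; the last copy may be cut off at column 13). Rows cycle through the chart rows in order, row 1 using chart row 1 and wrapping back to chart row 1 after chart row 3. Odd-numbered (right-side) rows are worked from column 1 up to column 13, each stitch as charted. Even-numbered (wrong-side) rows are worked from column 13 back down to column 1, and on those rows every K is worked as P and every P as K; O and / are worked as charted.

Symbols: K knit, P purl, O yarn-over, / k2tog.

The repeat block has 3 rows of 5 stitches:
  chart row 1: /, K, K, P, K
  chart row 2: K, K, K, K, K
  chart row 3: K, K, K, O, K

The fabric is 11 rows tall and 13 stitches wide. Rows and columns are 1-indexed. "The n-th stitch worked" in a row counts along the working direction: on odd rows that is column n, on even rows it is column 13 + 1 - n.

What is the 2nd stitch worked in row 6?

Row 6: (6-1) mod 3 = 2, so use chart row 3. Even row -> WS.
Chart row 3 tiled across columns 1-13: K K K O K K K K O K K K K
WS: work from column 13 back to column 1 (reverse the tiled row), swapping K<->P (O and / unchanged).
Row 6 as worked: P P P P O P P P P O P P P
Counting 2 along the worked row gives P.

== STITCH ==
P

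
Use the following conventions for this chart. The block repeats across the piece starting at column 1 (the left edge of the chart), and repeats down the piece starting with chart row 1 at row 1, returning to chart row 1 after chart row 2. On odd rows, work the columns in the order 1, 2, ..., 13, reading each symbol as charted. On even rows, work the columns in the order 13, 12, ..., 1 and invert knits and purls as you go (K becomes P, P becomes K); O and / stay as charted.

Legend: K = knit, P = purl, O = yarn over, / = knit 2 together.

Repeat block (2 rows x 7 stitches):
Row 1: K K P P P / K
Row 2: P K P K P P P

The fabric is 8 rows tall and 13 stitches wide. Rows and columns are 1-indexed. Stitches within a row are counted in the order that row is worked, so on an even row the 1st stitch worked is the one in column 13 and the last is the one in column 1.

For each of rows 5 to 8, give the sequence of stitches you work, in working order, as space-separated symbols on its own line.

== ROWS AS WORKED ==
K K P P P / K K K P P P /
K K P K P K K K K P K P K
K K P P P / K K K P P P /
K K P K P K K K K P K P K

Derivation:
Row 5: chart row 1, RS - tile across columns 1-13 and work as-is.
Row 6: chart row 2, WS - tiled (columns 1-13): P K P K P P P P K P K P P; work from column 13 back to 1 with K<->P swapped.
Row 7: chart row 1, RS - tile across columns 1-13 and work as-is.
Row 8: chart row 2, WS - tiled (columns 1-13): P K P K P P P P K P K P P; work from column 13 back to 1 with K<->P swapped.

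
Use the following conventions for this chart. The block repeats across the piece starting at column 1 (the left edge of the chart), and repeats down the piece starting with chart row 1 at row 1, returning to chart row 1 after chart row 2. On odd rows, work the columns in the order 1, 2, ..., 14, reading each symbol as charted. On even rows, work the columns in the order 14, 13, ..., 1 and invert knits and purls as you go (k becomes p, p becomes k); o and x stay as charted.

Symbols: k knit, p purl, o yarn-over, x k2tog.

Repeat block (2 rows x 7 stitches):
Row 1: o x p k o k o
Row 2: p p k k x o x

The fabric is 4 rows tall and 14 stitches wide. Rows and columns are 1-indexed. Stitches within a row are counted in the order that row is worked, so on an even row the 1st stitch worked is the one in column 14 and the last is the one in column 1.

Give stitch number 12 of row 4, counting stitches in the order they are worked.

Row 4: (4-1) mod 2 = 1, so use chart row 2. Even row -> WS.
Chart row 2 tiled across columns 1-14: p p k k x o x p p k k x o x
WS row: flip the tiled sequence (start at column 14) and apply k<->p; o and x stay.
Row 4 as worked: x o x p p k k x o x p p k k
The 12th stitch worked is p.

Stitch:
p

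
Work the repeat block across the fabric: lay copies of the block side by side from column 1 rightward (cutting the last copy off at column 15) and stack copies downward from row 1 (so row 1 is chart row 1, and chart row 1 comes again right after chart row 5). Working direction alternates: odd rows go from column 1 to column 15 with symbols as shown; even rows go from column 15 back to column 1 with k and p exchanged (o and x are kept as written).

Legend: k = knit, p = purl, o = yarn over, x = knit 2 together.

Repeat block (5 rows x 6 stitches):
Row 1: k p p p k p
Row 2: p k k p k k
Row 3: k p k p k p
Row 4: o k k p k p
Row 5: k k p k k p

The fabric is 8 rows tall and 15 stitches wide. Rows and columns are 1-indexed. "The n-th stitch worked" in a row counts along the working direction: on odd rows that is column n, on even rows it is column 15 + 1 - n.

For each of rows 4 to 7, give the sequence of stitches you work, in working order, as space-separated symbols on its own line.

Row 4: chart row 4, WS - tiled (columns 1-15): o k k p k p o k k p k p o k k; work from column 15 back to 1 with k<->p swapped.
Row 5: chart row 5, RS - tile across columns 1-15 and work as-is.
Row 6: chart row 1, WS - tiled (columns 1-15): k p p p k p k p p p k p k p p; work from column 15 back to 1 with k<->p swapped.
Row 7: chart row 2, RS - tile across columns 1-15 and work as-is.

== ROWS AS WORKED ==
p p o k p k p p o k p k p p o
k k p k k p k k p k k p k k p
k k p k p k k k p k p k k k p
p k k p k k p k k p k k p k k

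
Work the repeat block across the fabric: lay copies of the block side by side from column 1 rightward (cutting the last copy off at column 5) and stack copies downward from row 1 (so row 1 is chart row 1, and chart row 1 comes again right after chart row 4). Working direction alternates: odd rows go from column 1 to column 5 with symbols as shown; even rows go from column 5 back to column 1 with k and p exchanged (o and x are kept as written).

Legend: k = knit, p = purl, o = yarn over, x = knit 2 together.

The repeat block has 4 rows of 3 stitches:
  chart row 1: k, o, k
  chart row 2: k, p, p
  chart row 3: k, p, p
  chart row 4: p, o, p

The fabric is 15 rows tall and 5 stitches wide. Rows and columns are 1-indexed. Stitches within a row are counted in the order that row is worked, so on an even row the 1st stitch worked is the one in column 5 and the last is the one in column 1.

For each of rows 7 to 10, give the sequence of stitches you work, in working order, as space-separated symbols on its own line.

Result:
k p p k p
o k k o k
k o k k o
k p k k p

Derivation:
Row 7: chart row 3, RS - tile across columns 1-5 and work as-is.
Row 8: chart row 4, WS - tiled (columns 1-5): p o p p o; work from column 5 back to 1 with k<->p swapped.
Row 9: chart row 1, RS - tile across columns 1-5 and work as-is.
Row 10: chart row 2, WS - tiled (columns 1-5): k p p k p; work from column 5 back to 1 with k<->p swapped.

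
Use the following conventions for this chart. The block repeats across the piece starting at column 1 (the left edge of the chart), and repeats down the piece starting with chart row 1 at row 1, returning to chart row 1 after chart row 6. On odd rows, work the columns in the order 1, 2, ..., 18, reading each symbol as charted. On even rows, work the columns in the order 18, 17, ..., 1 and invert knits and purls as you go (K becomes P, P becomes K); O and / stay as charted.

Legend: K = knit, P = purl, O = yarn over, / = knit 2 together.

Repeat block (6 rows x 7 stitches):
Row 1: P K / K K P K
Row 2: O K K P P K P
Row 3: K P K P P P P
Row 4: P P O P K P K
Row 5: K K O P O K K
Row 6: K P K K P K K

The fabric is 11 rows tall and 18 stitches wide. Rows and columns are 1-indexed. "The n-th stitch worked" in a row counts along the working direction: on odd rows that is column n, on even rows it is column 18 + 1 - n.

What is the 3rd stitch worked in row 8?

Stitch:
P

Derivation:
For row 8: chart row = ((8-1) mod 6) + 1 = 2; this is a WS (even) row.
Chart row 2 tiled across columns 1-18: O K K P P K P O K K P P K P O K K P
Wrong side: read the tiled row from column 18 down to 1 and exchange K with P (leave O, /).
Row 8 as worked: K P P O K P K K P P O K P K K P P O
Stitch 3 in working order -> P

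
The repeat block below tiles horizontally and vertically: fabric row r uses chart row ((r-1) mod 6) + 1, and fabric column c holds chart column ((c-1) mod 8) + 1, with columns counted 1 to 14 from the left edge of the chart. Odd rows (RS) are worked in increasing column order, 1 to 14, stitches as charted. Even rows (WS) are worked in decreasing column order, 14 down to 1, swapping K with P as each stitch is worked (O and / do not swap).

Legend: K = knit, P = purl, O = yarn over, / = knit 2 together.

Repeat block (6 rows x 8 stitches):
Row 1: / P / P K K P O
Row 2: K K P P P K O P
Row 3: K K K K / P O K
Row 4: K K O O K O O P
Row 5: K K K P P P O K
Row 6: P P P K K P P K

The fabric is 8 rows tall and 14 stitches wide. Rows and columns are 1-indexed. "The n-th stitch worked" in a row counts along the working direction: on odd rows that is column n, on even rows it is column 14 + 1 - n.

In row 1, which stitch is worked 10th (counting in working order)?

Row 1 uses chart row ((1-1) mod 6)+1 = 1. Row 1 is odd, so RS.
Chart row 1 tiled across columns 1-14: / P / P K K P O / P / P K K
RS: work column 1 to column 14, symbols as charted — the tiled row is the row as worked.
Counting 10 along the worked row gives P.

Stitch:
P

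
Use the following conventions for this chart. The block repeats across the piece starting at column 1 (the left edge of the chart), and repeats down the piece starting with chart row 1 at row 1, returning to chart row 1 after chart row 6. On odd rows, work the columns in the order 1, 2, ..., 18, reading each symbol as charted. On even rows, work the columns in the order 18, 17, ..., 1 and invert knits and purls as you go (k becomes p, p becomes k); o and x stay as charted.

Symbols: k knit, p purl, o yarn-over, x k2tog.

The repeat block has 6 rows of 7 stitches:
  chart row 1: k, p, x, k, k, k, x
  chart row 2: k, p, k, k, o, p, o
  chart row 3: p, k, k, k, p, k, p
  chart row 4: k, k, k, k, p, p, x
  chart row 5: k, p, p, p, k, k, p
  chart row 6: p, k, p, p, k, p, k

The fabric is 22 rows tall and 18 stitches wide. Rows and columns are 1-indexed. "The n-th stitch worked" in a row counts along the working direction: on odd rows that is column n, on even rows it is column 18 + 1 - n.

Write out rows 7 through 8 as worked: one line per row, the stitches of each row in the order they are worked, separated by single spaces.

Row 7: chart row 1, RS - tile across columns 1-18 and work as-is.
Row 8: chart row 2, WS - tiled (columns 1-18): k p k k o p o k p k k o p o k p k k; work from column 18 back to 1 with k<->p swapped.

Result:
k p x k k k x k p x k k k x k p x k
p p k p o k o p p k p o k o p p k p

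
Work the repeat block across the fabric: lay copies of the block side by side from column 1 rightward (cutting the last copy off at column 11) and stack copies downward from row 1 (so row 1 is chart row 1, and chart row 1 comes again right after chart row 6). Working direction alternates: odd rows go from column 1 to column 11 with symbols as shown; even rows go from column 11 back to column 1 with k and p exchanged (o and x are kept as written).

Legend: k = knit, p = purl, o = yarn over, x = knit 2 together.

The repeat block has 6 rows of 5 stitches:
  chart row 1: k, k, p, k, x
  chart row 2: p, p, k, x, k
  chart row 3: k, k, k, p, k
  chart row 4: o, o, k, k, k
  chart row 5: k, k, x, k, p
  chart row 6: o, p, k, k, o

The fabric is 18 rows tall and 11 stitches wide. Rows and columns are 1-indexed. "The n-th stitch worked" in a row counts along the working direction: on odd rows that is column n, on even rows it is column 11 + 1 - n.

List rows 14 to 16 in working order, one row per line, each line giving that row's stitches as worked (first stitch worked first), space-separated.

== ROWS AS WORKED ==
k p x p k k p x p k k
k k k p k k k k p k k
o p p p o o p p p o o

Derivation:
Row 14: chart row 2, WS - tiled (columns 1-11): p p k x k p p k x k p; work from column 11 back to 1 with k<->p swapped.
Row 15: chart row 3, RS - tile across columns 1-11 and work as-is.
Row 16: chart row 4, WS - tiled (columns 1-11): o o k k k o o k k k o; work from column 11 back to 1 with k<->p swapped.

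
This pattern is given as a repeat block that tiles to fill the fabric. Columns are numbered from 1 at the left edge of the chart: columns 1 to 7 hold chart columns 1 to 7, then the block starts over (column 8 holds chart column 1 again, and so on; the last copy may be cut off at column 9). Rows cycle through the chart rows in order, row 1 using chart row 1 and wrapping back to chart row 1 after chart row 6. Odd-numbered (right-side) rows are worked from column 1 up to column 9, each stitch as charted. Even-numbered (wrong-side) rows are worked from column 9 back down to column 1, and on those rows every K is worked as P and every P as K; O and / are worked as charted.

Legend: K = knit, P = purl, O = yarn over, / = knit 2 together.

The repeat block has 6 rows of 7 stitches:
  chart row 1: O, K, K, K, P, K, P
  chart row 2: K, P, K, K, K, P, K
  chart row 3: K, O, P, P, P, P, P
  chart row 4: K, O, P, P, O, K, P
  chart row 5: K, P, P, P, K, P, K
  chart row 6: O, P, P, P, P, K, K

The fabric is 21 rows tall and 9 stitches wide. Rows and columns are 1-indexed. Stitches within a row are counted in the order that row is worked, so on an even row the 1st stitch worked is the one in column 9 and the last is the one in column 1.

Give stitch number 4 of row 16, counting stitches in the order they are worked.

Row 16 uses chart row ((16-1) mod 6)+1 = 4. Row 16 is even, so WS.
Chart row 4 tiled across columns 1-9: K O P P O K P K O
WS: work from column 9 back to column 1 (reverse the tiled row), swapping K<->P (O and / unchanged).
Row 16 as worked: O P K P O K K O P
Stitch 4 in working order -> P

Stitch:
P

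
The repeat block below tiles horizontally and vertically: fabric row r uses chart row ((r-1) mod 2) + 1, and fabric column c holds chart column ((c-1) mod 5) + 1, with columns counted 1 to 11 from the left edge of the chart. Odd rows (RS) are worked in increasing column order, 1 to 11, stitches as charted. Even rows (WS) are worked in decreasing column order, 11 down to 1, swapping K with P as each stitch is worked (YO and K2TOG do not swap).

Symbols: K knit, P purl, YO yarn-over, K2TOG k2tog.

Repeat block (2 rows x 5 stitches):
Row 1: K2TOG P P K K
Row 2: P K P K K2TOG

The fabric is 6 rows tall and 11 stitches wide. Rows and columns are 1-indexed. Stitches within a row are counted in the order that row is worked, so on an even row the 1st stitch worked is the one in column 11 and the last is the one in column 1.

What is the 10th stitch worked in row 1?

For row 1: chart row = ((1-1) mod 2) + 1 = 1; this is a RS (odd) row.
Chart row 1 tiled across columns 1-11: K2TOG P P K K K2TOG P P K K K2TOG
Right side: take the tiled row as-is (worked left to right from column 1).
The 10th stitch worked is K.

Stitch:
K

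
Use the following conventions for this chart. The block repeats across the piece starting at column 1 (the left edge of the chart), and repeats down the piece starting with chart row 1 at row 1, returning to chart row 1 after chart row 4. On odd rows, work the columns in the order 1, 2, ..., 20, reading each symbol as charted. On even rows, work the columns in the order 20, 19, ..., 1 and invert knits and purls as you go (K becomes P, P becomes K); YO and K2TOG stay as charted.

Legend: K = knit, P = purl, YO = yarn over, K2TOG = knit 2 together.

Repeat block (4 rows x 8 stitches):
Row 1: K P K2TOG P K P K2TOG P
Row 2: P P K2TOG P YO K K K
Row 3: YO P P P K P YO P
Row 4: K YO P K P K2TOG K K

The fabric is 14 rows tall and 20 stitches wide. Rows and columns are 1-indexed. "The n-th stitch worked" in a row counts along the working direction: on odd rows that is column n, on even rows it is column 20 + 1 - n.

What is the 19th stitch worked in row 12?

== STITCH ==
YO

Derivation:
Row 12 uses chart row ((12-1) mod 4)+1 = 4. Row 12 is even, so WS.
Chart row 4 tiled across columns 1-20: K YO P K P K2TOG K K K YO P K P K2TOG K K K YO P K
WS: work from column 20 back to column 1 (reverse the tiled row), swapping K<->P (YO and K2TOG unchanged).
Row 12 as worked: P K YO P P P K2TOG K P K YO P P P K2TOG K P K YO P
Counting 19 along the worked row gives YO.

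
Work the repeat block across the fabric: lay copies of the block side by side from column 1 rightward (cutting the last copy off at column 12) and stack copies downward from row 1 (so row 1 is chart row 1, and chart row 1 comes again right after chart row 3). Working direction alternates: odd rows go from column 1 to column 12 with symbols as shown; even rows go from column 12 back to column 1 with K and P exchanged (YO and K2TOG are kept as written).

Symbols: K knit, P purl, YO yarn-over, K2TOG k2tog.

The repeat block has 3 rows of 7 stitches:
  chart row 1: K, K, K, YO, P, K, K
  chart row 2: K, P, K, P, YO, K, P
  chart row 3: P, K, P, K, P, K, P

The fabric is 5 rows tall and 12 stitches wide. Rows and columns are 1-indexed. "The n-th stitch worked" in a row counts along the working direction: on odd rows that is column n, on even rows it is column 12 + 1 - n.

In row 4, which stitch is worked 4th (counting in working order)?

== STITCH ==
P

Derivation:
Row 4 uses chart row ((4-1) mod 3)+1 = 1. Row 4 is even, so WS.
Chart row 1 tiled across columns 1-12: K K K YO P K K K K K YO P
WS: work from column 12 back to column 1 (reverse the tiled row), swapping K<->P (YO and K2TOG unchanged).
Row 4 as worked: K YO P P P P P K YO P P P
Stitch 4 in working order -> P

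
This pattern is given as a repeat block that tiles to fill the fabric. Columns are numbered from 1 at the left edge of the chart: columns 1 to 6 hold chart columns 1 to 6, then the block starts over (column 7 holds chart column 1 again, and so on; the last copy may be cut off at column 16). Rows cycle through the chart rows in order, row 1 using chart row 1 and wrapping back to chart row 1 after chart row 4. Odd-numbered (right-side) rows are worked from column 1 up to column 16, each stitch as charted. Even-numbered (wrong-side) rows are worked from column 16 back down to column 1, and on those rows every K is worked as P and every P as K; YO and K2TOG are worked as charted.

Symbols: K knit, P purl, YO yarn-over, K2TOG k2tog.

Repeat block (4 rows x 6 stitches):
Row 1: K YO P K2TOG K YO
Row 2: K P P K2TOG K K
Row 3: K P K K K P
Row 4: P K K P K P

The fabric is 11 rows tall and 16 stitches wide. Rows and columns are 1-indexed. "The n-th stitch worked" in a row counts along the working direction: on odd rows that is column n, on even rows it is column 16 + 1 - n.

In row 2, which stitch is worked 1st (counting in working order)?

== STITCH ==
K2TOG

Derivation:
Row 2 uses chart row ((2-1) mod 4)+1 = 2. Row 2 is even, so WS.
Chart row 2 tiled across columns 1-16: K P P K2TOG K K K P P K2TOG K K K P P K2TOG
WS: work from column 16 back to column 1 (reverse the tiled row), swapping K<->P (YO and K2TOG unchanged).
Row 2 as worked: K2TOG K K P P P K2TOG K K P P P K2TOG K K P
Stitch 1 in working order -> K2TOG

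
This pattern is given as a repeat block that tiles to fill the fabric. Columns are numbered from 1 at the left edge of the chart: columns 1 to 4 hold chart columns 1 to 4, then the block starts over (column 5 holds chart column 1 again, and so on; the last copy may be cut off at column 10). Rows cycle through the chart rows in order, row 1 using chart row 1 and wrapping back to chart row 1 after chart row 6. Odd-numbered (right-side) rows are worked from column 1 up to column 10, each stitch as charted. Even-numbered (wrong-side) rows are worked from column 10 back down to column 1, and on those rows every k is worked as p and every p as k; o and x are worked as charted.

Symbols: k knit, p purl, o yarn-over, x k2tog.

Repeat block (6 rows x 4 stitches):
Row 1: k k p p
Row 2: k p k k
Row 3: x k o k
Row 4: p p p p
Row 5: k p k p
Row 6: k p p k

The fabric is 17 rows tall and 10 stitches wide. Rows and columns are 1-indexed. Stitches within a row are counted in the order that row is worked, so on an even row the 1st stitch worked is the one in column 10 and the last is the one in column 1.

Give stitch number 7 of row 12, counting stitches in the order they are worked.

Row 12: (12-1) mod 6 = 5, so use chart row 6. Even row -> WS.
Chart row 6 tiled across columns 1-10: k p p k k p p k k p
WS: work from column 10 back to column 1 (reverse the tiled row), swapping k<->p (o and x unchanged).
Row 12 as worked: k p p k k p p k k p
Counting 7 along the worked row gives p.

Stitch:
p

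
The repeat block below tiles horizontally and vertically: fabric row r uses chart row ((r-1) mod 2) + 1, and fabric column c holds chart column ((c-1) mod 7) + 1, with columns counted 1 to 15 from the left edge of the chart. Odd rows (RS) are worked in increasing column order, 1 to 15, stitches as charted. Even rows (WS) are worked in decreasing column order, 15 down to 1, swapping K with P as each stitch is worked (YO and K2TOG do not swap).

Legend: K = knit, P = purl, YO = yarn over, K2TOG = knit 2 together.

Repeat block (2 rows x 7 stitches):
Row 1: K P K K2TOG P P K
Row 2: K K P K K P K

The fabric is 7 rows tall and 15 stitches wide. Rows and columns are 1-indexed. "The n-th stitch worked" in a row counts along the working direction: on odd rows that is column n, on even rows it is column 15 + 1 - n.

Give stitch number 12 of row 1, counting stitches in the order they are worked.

== STITCH ==
P

Derivation:
Row 1: (1-1) mod 2 = 0, so use chart row 1. Odd row -> RS.
Chart row 1 tiled across columns 1-15: K P K K2TOG P P K K P K K2TOG P P K K
RS: work column 1 to column 15, symbols as charted — the tiled row is the row as worked.
The 12th stitch worked is P.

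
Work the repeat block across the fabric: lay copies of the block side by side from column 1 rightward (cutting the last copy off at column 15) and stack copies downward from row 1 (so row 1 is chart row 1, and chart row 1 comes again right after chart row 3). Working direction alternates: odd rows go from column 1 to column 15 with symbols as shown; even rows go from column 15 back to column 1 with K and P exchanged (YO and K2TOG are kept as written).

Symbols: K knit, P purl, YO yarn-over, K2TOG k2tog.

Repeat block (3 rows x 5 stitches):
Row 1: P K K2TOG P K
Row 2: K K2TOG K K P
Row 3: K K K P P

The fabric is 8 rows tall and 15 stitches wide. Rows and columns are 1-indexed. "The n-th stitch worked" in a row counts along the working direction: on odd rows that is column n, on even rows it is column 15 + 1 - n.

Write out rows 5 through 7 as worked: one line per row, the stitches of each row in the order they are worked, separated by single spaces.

Row 5: chart row 2, RS - tile across columns 1-15 and work as-is.
Row 6: chart row 3, WS - tiled (columns 1-15): K K K P P K K K P P K K K P P; work from column 15 back to 1 with K<->P swapped.
Row 7: chart row 1, RS - tile across columns 1-15 and work as-is.

Result:
K K2TOG K K P K K2TOG K K P K K2TOG K K P
K K P P P K K P P P K K P P P
P K K2TOG P K P K K2TOG P K P K K2TOG P K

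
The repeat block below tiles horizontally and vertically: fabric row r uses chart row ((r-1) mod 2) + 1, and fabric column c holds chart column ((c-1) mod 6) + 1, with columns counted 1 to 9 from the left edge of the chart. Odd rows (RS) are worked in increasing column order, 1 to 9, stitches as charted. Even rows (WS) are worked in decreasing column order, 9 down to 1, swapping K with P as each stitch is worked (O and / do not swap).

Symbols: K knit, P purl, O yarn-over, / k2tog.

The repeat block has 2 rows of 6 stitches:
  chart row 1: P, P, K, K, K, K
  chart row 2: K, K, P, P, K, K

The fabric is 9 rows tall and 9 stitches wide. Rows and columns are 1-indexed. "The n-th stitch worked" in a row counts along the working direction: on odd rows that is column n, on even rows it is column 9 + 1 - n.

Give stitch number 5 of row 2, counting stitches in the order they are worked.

Result:
P

Derivation:
Row 2 uses chart row ((2-1) mod 2)+1 = 2. Row 2 is even, so WS.
Chart row 2 tiled across columns 1-9: K K P P K K K K P
Wrong side: read the tiled row from column 9 down to 1 and exchange K with P (leave O, /).
Row 2 as worked: K P P P P K K P P
Counting 5 along the worked row gives P.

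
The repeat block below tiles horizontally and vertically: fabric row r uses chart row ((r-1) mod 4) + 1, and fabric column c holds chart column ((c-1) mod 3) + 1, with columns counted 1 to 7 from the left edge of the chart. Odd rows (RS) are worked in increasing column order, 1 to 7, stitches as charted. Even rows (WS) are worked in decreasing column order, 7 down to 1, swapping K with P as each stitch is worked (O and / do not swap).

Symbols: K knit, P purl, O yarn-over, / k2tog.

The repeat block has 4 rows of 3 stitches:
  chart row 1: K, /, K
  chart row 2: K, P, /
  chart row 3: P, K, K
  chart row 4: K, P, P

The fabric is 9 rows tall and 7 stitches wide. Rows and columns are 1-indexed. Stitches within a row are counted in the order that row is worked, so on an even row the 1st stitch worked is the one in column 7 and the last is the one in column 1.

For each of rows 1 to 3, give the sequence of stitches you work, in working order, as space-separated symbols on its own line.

Row 1: chart row 1, RS - tile across columns 1-7 and work as-is.
Row 2: chart row 2, WS - tiled (columns 1-7): K P / K P / K; work from column 7 back to 1 with K<->P swapped.
Row 3: chart row 3, RS - tile across columns 1-7 and work as-is.

Result:
K / K K / K K
P / K P / K P
P K K P K K P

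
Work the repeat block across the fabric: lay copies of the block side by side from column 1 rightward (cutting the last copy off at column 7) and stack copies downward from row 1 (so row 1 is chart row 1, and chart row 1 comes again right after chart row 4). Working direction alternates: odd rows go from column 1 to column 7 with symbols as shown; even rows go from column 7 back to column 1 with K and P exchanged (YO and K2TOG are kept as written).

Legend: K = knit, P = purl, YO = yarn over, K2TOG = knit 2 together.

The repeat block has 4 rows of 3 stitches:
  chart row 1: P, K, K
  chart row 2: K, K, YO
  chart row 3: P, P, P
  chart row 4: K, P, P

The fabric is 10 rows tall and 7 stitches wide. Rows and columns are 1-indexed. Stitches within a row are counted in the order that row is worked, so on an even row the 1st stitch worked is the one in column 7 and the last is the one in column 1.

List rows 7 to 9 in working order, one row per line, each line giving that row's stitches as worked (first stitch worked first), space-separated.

Row 7: chart row 3, RS - tile across columns 1-7 and work as-is.
Row 8: chart row 4, WS - tiled (columns 1-7): K P P K P P K; work from column 7 back to 1 with K<->P swapped.
Row 9: chart row 1, RS - tile across columns 1-7 and work as-is.

Result:
P P P P P P P
P K K P K K P
P K K P K K P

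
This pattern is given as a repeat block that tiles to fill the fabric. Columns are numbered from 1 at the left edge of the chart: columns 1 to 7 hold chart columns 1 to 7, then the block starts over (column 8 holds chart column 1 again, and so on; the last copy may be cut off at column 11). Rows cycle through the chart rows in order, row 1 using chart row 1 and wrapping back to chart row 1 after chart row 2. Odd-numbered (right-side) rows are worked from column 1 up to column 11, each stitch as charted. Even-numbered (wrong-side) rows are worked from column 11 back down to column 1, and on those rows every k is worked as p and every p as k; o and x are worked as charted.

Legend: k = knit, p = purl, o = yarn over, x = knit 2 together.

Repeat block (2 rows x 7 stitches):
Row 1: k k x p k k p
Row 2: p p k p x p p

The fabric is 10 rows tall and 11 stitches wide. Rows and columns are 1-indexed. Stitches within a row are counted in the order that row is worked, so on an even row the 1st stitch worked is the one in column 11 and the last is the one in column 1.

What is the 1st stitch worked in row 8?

Result:
k

Derivation:
Row 8: (8-1) mod 2 = 1, so use chart row 2. Even row -> WS.
Chart row 2 tiled across columns 1-11: p p k p x p p p p k p
WS: work from column 11 back to column 1 (reverse the tiled row), swapping k<->p (o and x unchanged).
Row 8 as worked: k p k k k k x k p k k
Counting 1 along the worked row gives k.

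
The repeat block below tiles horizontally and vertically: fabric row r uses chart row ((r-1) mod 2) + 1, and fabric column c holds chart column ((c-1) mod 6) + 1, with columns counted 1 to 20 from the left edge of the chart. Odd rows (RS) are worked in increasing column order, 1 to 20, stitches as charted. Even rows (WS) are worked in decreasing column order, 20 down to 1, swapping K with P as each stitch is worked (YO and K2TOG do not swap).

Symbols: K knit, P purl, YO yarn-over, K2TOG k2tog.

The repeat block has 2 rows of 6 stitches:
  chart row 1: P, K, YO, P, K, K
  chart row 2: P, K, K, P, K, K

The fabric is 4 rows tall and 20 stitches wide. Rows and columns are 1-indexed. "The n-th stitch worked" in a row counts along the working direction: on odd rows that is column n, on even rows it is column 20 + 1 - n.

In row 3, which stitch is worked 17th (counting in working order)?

Stitch:
K

Derivation:
For row 3: chart row = ((3-1) mod 2) + 1 = 1; this is a RS (odd) row.
Chart row 1 tiled across columns 1-20: P K YO P K K P K YO P K K P K YO P K K P K
RS row: no reversal, no swap; stitch n worked = column n.
Counting 17 along the worked row gives K.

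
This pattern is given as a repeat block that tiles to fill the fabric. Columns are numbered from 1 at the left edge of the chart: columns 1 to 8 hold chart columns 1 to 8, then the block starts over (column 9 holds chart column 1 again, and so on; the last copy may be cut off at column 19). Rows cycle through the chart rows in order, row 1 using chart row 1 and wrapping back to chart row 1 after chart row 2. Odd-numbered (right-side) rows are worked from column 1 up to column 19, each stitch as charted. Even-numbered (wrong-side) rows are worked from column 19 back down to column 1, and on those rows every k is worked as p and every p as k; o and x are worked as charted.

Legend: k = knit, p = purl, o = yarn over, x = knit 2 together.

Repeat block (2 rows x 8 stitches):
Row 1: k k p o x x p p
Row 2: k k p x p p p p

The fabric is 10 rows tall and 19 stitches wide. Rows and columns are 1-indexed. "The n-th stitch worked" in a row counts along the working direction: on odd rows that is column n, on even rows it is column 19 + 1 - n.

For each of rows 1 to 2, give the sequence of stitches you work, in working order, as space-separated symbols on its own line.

Result:
k k p o x x p p k k p o x x p p k k p
k p p k k k k x k p p k k k k x k p p

Derivation:
Row 1: chart row 1, RS - tile across columns 1-19 and work as-is.
Row 2: chart row 2, WS - tiled (columns 1-19): k k p x p p p p k k p x p p p p k k p; work from column 19 back to 1 with k<->p swapped.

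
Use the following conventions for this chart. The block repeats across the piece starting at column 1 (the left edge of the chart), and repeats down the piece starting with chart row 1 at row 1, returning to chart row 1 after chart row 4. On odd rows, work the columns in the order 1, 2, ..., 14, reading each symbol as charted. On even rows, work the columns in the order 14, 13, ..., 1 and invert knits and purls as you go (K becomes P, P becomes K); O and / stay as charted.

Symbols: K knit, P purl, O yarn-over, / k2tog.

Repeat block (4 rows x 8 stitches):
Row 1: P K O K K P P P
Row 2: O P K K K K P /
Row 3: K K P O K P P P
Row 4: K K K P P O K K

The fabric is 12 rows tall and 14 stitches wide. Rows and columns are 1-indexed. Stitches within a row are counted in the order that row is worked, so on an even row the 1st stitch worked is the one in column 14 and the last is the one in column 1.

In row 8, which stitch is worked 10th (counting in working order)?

== STITCH ==
K

Derivation:
Row 8: (8-1) mod 4 = 3, so use chart row 4. Even row -> WS.
Chart row 4 tiled across columns 1-14: K K K P P O K K K K K P P O
WS: work from column 14 back to column 1 (reverse the tiled row), swapping K<->P (O and / unchanged).
Row 8 as worked: O K K P P P P P O K K P P P
The 10th stitch worked is K.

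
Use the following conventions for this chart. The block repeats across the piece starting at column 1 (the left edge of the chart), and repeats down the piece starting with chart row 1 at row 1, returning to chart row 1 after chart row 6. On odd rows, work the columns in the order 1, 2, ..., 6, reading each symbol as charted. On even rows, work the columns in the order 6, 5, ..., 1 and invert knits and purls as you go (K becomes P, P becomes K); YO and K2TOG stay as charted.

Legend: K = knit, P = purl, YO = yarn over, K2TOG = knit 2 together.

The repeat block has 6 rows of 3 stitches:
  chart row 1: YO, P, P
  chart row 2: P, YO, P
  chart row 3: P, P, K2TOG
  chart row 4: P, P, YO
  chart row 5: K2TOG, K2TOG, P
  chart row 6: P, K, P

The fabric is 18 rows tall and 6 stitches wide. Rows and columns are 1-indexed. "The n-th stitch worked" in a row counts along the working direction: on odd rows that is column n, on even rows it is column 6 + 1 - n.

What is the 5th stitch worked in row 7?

For row 7: chart row = ((7-1) mod 6) + 1 = 1; this is a RS (odd) row.
Chart row 1 tiled across columns 1-6: YO P P YO P P
Right side: take the tiled row as-is (worked left to right from column 1).
The 5th stitch worked is P.

== STITCH ==
P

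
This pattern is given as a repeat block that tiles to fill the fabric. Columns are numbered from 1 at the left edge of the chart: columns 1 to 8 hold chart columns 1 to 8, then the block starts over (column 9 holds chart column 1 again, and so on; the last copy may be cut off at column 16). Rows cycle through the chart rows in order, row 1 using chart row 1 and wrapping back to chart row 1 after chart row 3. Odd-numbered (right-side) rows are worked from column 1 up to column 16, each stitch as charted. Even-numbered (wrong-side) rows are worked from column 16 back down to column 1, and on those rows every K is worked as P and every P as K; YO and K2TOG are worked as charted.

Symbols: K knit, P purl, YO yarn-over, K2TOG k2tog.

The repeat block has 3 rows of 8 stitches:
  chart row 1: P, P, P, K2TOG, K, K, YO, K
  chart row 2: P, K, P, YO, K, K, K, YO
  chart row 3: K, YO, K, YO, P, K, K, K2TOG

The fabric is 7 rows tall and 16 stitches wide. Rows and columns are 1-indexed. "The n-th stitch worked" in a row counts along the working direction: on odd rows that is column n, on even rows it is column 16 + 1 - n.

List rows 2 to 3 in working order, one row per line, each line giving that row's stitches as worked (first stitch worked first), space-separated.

Result:
YO P P P YO K P K YO P P P YO K P K
K YO K YO P K K K2TOG K YO K YO P K K K2TOG

Derivation:
Row 2: chart row 2, WS - tiled (columns 1-16): P K P YO K K K YO P K P YO K K K YO; work from column 16 back to 1 with K<->P swapped.
Row 3: chart row 3, RS - tile across columns 1-16 and work as-is.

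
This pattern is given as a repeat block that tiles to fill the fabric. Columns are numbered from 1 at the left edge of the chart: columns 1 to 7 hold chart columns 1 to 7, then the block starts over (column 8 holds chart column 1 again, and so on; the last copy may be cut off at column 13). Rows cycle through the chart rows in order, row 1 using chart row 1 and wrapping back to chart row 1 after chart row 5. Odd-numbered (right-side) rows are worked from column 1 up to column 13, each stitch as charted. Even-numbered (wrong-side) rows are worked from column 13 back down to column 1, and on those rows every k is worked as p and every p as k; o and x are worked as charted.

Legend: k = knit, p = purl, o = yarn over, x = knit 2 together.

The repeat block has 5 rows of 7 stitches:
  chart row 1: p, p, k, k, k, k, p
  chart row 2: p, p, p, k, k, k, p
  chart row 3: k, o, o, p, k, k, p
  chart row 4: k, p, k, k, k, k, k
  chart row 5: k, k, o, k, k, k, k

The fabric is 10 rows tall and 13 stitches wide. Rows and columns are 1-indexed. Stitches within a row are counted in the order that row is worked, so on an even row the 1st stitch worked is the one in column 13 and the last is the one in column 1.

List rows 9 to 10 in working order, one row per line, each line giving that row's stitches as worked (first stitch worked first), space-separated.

Row 9: chart row 4, RS - tile across columns 1-13 and work as-is.
Row 10: chart row 5, WS - tiled (columns 1-13): k k o k k k k k k o k k k; work from column 13 back to 1 with k<->p swapped.

== ROWS AS WORKED ==
k p k k k k k k p k k k k
p p p o p p p p p p o p p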